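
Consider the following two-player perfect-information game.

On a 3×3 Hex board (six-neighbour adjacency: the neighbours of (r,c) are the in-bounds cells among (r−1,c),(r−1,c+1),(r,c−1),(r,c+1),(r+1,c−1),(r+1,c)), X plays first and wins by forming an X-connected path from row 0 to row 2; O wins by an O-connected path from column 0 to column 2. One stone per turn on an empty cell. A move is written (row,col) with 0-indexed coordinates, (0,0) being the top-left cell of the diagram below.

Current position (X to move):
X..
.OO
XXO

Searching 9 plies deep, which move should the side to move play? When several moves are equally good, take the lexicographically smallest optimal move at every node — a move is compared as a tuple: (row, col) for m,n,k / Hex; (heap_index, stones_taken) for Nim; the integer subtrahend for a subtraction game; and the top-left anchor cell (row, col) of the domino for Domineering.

X's best at [X../.OO/XXO]: (1,0)

[X../.OO/XXO] X move#1: (0,1):-1/XX./.OO/XXO, (0,2):-1/X.X/.OO/XXO, (1,0):+1/X../XOO/XXO*
[X../XOO/XXO] end (terminal -1, O#2); searched X../.OO/XXO to 9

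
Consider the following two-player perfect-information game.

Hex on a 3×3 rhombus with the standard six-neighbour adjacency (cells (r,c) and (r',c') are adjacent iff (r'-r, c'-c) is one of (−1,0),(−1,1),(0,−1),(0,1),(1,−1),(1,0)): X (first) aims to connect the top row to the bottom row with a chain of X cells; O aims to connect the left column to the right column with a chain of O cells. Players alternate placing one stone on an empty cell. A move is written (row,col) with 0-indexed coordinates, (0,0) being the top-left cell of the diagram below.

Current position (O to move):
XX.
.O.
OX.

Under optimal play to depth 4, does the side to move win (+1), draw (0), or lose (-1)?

p1 O@[XX./.O./OX.]: (0,2)[XXO/.O./OX.]+1* (1,0)[XX./OO./OX.]+1 (1,2)[XX./.OO/OX.]+1 (2,2)[XX./.O./OXO]+1
p2 X@[XXO/.O./OX.] terminal -1; root [XX./.O./OX.] d4

value(XX./.O./OX., O) = +1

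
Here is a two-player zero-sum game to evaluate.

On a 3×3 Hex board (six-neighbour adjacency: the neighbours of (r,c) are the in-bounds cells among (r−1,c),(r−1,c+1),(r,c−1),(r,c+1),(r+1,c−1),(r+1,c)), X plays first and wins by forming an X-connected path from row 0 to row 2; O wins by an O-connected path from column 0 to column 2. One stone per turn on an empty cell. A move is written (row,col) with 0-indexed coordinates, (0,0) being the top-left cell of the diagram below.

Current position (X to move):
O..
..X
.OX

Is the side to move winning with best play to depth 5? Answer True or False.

[O../..X/.OX] X move#1: (0,1):+1/OX./..X/.OX*, (0,2):+1/O.X/..X/.OX, (1,0):+1/O../X.X/.OX, (1,1):+1/O../.XX/.OX, (2,0):+1/O../..X/XOX
[OX./..X/.OX] O move#2: (0,2):-1/OXO/..X/.OX*, (1,0):-1/OX./O.X/.OX, (1,1):-1/OX./.OX/.OX, (2,0):-1/OX./..X/OOX
[OXO/..X/.OX] X move#3: (1,0):+1/OXO/X.X/.OX*, (1,1):+1/OXO/.XX/.OX, (2,0):+1/OXO/..X/XOX
[OXO/X.X/.OX] O move#4: (1,1):-1/OXO/XOX/.OX*, (2,0):-1/OXO/X.X/OOX
[OXO/XOX/.OX] X move#5: (2,0):+1/OXO/XOX/XOX*
[OXO/XOX/XOX] end (terminal -1, O#6); searched O../..X/.OX to 5

X winning at [O../..X/.OX]: True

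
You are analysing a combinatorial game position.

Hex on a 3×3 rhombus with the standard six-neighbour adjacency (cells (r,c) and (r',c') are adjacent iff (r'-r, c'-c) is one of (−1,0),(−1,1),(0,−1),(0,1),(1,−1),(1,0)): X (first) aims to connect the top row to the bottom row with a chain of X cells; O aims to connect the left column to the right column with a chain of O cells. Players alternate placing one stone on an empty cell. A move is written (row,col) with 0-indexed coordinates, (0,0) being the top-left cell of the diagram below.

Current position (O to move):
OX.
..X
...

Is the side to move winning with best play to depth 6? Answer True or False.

O winning at [OX./..X/...]: False

ply 1, O at OX./..X/... | (0,2)=-1→OXO/..X/...*; (1,0)=-1→OX./O.X/...; (1,1)=-1→OX./.OX/...; (2,0)=-1→OX./..X/O..; (2,1)=-1→OX./..X/.O.; (2,2)=-1→OX./..X/..O
ply 2, X at OXO/..X/... | (1,0)=+1→OXO/X.X/...*; (1,1)=+1→OXO/.XX/...; (2,0)=+1→OXO/..X/X..; (2,1)=-1→OXO/..X/.X.; (2,2)=-1→OXO/..X/..X
ply 3, O at OXO/X.X/... | (1,1)=-1→OXO/XOX/...*; (2,0)=-1→OXO/X.X/O..; (2,1)=-1→OXO/X.X/.O.; (2,2)=-1→OXO/X.X/..O
ply 4, X at OXO/XOX/... | (2,0)=+1→OXO/XOX/X..*; (2,1)=-1→OXO/XOX/.X.; (2,2)=-1→OXO/XOX/..X
ply 5: OXO/XOX/X.. is terminal -1 (O); from OX./..X/... depth 6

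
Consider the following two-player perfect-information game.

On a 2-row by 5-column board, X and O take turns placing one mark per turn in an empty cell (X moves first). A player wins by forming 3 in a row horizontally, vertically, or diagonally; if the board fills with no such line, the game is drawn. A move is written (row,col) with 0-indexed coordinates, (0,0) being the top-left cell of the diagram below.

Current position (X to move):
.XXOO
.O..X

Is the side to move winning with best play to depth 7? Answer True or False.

p1 X@[.XXOO/.O..X]: (0,0)[XXXOO/.O..X]+1* (1,0)[.XXOO/XO..X]+0 (1,2)[.XXOO/.OX.X]+1 (1,3)[.XXOO/.O.XX]+1
p2 O@[XXXOO/.O..X] terminal -1; root [.XXOO/.O..X] d7

X winning at [.XXOO/.O..X]: True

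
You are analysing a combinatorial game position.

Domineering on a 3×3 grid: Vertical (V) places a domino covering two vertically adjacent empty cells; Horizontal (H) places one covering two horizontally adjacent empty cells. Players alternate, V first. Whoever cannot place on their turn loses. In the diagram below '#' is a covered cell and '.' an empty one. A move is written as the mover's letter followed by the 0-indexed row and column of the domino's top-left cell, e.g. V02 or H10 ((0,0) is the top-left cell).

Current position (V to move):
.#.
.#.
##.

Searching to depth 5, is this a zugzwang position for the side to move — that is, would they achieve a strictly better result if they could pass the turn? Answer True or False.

zugzwang(.#./.#./##., V) = False

[.#./.#./##.] V move#1: V00:+1/##./##./##.*, V02:+1/.##/.##/##., V12:+1/.#./.##/###
[##./##./##.] end (terminal -1, H#2); searched .#./.#./##. to 5
pass branch (H moves first from the same position):
  | [.#./.#./##.] end (terminal -1, H#1); searched .#./.#./##. to 5
V moving scores +1; V passing scores +1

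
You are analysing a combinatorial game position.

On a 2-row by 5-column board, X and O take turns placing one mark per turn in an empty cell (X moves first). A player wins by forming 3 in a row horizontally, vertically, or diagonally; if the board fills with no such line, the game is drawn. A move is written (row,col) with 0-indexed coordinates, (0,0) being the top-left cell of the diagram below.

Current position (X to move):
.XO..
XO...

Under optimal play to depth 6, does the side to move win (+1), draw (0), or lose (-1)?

value(.XO../XO..., X) = 0

[.XO../XO...] X move#1: (0,0):+0/XXO../XO...*, (0,3):+0/.XOX./XO..., (0,4):+0/.XO.X/XO..., (1,2):+0/.XO../XOX.., (1,3):+0/.XO../XO.X., (1,4):+0/.XO../XO..X
[XXO../XO...] O move#2: (0,3):+0/XXOO./XO...*, (0,4):+0/XXO.O/XO..., (1,2):+0/XXO../XOO.., (1,3):+0/XXO../XO.O., (1,4):+0/XXO../XO..O
[XXOO./XO...] X move#3: (0,4):+0/XXOOX/XO...*, (1,2):-1/XXOO./XOX.., (1,3):-1/XXOO./XO.X., (1,4):-1/XXOO./XO..X
[XXOOX/XO...] O move#4: (1,2):+0/XXOOX/XOO..*, (1,3):+0/XXOOX/XO.O., (1,4):+0/XXOOX/XO..O
[XXOOX/XOO..] X move#5: (1,3):+0/XXOOX/XOOX.*, (1,4):-1/XXOOX/XOO.X
[XXOOX/XOOX.] O move#6: (1,4):+0/XXOOX/XOOXO*
[XXOOX/XOOXO] end (terminal +0, X#7); searched .XO../XO... to 6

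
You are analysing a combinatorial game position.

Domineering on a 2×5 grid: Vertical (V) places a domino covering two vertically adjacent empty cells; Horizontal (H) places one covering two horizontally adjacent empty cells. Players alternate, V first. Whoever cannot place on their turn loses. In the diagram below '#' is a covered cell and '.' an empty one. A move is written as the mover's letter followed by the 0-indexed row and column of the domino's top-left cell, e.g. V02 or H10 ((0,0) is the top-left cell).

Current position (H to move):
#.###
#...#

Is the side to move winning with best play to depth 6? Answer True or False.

[#.###/#...#] H move#1: H11:+1/#.###/###.#*, H12:-1/#.###/#.###
[#.###/###.#] end (terminal -1, V#2); searched #.###/#...# to 6

H winning at [#.###/#...#]: True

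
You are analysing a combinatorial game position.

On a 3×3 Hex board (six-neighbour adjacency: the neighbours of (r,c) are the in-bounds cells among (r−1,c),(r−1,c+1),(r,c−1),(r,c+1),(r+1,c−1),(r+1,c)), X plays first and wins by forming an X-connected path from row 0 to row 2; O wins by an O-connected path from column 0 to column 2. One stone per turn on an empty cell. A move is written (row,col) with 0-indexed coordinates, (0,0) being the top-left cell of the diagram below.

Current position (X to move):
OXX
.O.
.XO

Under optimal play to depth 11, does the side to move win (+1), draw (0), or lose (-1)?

ply 1, X at OXX/.O./.XO | (1,0)=+1→OXX/XO./.XO*; (1,2)=+1→OXX/.OX/.XO; (2,0)=+1→OXX/.O./XXO
ply 2, O at OXX/XO./.XO | (1,2)=-1→OXX/XOO/.XO*; (2,0)=-1→OXX/XO./OXO
ply 3, X at OXX/XOO/.XO | (2,0)=+1→OXX/XOO/XXO*
ply 4: OXX/XOO/XXO is terminal -1 (O); from OXX/.O./.XO depth 11

value(OXX/.O./.XO, X) = +1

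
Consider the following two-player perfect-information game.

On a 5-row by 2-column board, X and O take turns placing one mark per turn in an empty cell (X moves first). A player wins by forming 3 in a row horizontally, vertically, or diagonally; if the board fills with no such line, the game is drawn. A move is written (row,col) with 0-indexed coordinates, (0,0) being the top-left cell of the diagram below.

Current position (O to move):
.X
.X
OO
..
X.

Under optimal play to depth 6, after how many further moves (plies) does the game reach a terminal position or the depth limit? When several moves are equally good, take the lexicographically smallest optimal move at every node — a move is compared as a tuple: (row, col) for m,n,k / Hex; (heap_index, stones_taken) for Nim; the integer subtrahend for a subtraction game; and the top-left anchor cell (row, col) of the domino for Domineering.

PV length from [.X/.X/OO/../X.]: 3 plies

ply 1, O at .X/.X/OO/../X. | (0,0)=+0→OX/.X/OO/../X.; (1,0)=+1→.X/OX/OO/../X.*; (3,0)=+0→.X/.X/OO/O./X.; (3,1)=+1→.X/.X/OO/.O/X.; (4,1)=+1→.X/.X/OO/../XO
ply 2, X at .X/OX/OO/../X. | (0,0)=-1→XX/OX/OO/../X.*; (3,0)=-1→.X/OX/OO/X./X.; (3,1)=-1→.X/OX/OO/.X/X.; (4,1)=-1→.X/OX/OO/../XX
ply 3, O at XX/OX/OO/../X. | (3,0)=+1→XX/OX/OO/O./X.*; (3,1)=+1→XX/OX/OO/.O/X.; (4,1)=+1→XX/OX/OO/../XO
ply 4: XX/OX/OO/O./X. is terminal -1 (X); from .X/.X/OO/../X. depth 6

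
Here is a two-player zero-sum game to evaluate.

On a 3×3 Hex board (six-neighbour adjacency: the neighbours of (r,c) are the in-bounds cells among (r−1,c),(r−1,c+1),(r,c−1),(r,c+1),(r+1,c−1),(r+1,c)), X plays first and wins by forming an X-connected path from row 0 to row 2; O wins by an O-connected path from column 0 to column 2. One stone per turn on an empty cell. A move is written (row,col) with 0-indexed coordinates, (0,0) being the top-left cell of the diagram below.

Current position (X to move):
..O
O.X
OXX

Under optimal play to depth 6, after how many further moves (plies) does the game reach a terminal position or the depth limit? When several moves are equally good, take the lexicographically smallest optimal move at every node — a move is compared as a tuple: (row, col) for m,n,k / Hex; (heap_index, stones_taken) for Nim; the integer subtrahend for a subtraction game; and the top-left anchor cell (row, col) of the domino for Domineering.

p1 X@[..O/O.X/OXX]: (0,0)[X.O/O.X/OXX]-1* (0,1)[.XO/O.X/OXX]-1 (1,1)[..O/OXX/OXX]-1
p2 O@[X.O/O.X/OXX]: (0,1)[XOO/O.X/OXX]+1* (1,1)[X.O/OOX/OXX]+1
p3 X@[XOO/O.X/OXX] terminal -1; root [..O/O.X/OXX] d6

PV length from [..O/O.X/OXX]: 2 plies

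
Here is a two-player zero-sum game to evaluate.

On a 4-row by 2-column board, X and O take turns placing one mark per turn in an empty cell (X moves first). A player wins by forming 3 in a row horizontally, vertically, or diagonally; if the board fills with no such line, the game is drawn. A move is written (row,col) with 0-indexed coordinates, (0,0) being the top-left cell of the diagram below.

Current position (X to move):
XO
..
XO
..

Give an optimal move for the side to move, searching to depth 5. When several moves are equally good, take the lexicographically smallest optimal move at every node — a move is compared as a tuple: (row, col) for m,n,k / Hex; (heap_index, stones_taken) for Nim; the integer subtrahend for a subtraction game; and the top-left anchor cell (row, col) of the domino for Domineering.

X's best at [XO/../XO/..]: (1,0)

ply 1, X at XO/../XO/.. | (1,0)=+1→XO/X./XO/..*; (1,1)=+0→XO/.X/XO/..; (3,0)=-1→XO/../XO/X.; (3,1)=-1→XO/../XO/.X
ply 2: XO/X./XO/.. is terminal -1 (O); from XO/../XO/.. depth 5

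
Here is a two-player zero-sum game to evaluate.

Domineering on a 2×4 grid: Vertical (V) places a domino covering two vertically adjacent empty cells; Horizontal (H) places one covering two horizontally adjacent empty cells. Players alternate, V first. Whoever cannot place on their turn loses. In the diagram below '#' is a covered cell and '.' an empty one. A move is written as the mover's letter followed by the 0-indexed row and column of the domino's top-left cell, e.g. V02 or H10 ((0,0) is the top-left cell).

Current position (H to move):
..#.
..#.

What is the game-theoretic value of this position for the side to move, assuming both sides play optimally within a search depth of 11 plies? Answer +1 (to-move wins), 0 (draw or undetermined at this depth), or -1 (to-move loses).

p1 H@[..#./..#.]: H00[###./..#.]+1* H10[..#./###.]+1
p2 V@[###./..#.]: V03[####/..##]-1*
p3 H@[####/..##]: H10[####/####]+1*
p4 V@[####/####] terminal -1; root [..#./..#.] d11

value(..#./..#., H) = +1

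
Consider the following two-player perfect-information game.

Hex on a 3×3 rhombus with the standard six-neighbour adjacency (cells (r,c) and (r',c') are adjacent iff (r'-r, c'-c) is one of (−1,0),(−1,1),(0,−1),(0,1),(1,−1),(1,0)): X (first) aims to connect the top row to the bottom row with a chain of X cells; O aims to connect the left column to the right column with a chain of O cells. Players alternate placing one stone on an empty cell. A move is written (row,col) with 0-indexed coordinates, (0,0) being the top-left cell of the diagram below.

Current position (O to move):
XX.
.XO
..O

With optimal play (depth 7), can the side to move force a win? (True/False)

ply 1, O at XX./.XO/..O | (0,2)=-1→XXO/.XO/..O*; (1,0)=-1→XX./OXO/..O; (2,0)=-1→XX./.XO/O.O; (2,1)=-1→XX./.XO/.OO
ply 2, X at XXO/.XO/..O | (1,0)=+1→XXO/XXO/..O*; (2,0)=+1→XXO/.XO/X.O; (2,1)=+1→XXO/.XO/.XO
ply 3, O at XXO/XXO/..O | (2,0)=-1→XXO/XXO/O.O*; (2,1)=-1→XXO/XXO/.OO
ply 4, X at XXO/XXO/O.O | (2,1)=+1→XXO/XXO/OXO*
ply 5: XXO/XXO/OXO is terminal -1 (O); from XX./.XO/..O depth 7

O winning at [XX./.XO/..O]: False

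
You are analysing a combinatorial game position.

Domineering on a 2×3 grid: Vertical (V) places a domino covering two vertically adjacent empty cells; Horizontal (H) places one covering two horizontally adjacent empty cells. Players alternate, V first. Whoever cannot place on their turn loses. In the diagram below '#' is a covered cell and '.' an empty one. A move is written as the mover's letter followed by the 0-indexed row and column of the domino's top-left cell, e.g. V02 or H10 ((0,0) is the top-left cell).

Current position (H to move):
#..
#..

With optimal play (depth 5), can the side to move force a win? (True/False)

p1 H@[#../#..]: H01[###/#..]+1* H11[#../###]+1
p2 V@[###/#..] terminal -1; root [#../#..] d5

H winning at [#../#..]: True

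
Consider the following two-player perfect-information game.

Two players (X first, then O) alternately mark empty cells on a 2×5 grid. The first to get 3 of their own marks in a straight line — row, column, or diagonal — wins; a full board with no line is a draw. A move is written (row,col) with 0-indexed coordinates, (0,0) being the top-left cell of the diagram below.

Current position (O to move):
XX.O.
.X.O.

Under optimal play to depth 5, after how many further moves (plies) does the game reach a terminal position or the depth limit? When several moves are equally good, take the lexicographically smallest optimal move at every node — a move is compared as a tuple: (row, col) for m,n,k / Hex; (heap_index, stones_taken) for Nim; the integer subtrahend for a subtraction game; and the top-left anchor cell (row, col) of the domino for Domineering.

PV length from [XX.O./.X.O.]: 5 plies

[XX.O./.X.O.] O move#1: (0,2):+0/XXOO./.X.O.*, (0,4):-1/XX.OO/.X.O., (1,0):-1/XX.O./OX.O., (1,2):-1/XX.O./.XOO., (1,4):-1/XX.O./.X.OO
[XXOO./.X.O.] X move#2: (0,4):+0/XXOOX/.X.O.*, (1,0):-1/XXOO./XX.O., (1,2):-1/XXOO./.XXO., (1,4):-1/XXOO./.X.OX
[XXOOX/.X.O.] O move#3: (1,0):+0/XXOOX/OX.O.*, (1,2):+0/XXOOX/.XOO., (1,4):+0/XXOOX/.X.OO
[XXOOX/OX.O.] X move#4: (1,2):+0/XXOOX/OXXO.*, (1,4):+0/XXOOX/OX.OX
[XXOOX/OXXO.] O move#5: (1,4):+0/XXOOX/OXXOO*
[XXOOX/OXXOO] end (terminal +0, X#6); searched XX.O./.X.O. to 5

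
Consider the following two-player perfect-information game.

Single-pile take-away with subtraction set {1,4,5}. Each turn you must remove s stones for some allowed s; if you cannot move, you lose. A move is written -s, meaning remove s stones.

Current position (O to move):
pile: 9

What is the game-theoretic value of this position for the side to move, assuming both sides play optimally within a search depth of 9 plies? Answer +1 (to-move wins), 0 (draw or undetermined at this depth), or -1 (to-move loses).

p1 O@[9]: -1[8]+1* -4[5]-1 -5[4]-1
p2 X@[8]: -1[7]-1* -4[4]-1 -5[3]-1
p3 O@[7]: -1[6]-1 -4[3]-1 -5[2]+1*
p4 X@[2]: -1[1]-1*
p5 O@[1]: -1[0]+1*
p6 X@[0] terminal -1; root [9] d9

value(9, O) = +1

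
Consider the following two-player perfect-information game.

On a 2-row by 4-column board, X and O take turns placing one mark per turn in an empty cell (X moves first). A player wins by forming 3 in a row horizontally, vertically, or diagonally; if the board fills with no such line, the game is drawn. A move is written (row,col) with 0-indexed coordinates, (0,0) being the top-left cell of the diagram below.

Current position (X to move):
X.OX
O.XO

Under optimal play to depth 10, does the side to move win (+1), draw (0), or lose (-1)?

[X.OX/O.XO] X move#1: (0,1):+0/XXOX/O.XO*, (1,1):+0/X.OX/OXXO
[XXOX/O.XO] O move#2: (1,1):+0/XXOX/OOXO*
[XXOX/OOXO] end (terminal +0, X#3); searched X.OX/O.XO to 10

value(X.OX/O.XO, X) = 0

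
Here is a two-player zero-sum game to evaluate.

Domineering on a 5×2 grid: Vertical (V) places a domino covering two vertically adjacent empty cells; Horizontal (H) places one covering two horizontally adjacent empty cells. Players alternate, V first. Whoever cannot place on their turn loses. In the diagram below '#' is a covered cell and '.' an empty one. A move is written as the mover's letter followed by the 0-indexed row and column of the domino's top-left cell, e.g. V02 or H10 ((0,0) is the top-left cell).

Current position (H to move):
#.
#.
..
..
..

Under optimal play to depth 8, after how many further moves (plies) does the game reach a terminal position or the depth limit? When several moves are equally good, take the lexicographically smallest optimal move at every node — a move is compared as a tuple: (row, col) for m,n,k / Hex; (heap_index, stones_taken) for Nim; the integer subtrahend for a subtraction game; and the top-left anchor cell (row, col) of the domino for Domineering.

p1 H@[#./#./../../..]: H20[#./#./##/../..]-1 H30[#./#./../##/..]+1* H40[#./#./../../##]-1
p2 V@[#./#./../##/..]: V01[##/##/../##/..]-1* V11[#./##/.#/##/..]-1
p3 H@[##/##/../##/..]: H20[##/##/##/##/..]+1* H40[##/##/../##/##]+1
p4 V@[##/##/##/##/..] terminal -1; root [#./#./../../..] d8

PV length from [#./#./../../..]: 3 plies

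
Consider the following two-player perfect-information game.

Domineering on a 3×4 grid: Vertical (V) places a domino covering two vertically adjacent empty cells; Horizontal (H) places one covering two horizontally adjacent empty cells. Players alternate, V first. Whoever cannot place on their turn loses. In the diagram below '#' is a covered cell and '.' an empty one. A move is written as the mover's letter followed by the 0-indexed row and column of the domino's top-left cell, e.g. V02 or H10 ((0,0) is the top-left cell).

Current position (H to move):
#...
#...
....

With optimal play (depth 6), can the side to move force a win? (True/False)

H winning at [#.../#.../....]: True

[#.../#.../....] H move#1: H01:-1/###./#.../...., H02:-1/#.##/#.../...., H11:+1/#.../###./....*, H12:+1/#.../#.##/...., H20:-1/#.../#.../##.., H21:-1/#.../#.../.##., H22:-1/#.../#.../..##
[#.../###./....] V move#2: V03:-1/#..#/####/....*, V13:-1/#.../####/...#
[#..#/####/....] H move#3: H01:+1/####/####/....*, H20:+1/#..#/####/##.., H21:+1/#..#/####/.##., H22:+1/#..#/####/..##
[####/####/....] end (terminal -1, V#4); searched #.../#.../.... to 6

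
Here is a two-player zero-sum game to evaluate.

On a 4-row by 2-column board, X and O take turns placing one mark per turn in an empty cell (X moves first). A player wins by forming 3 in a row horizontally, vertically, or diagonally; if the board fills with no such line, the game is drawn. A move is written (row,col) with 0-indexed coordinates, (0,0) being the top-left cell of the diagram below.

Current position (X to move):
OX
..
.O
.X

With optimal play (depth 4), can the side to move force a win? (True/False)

X winning at [OX/../.O/.X]: False

[OX/../.O/.X] X move#1: (1,0):+0/OX/X./.O/.X*, (1,1):+0/OX/.X/.O/.X, (2,0):+0/OX/../XO/.X, (3,0):+0/OX/../.O/XX
[OX/X./.O/.X] O move#2: (1,1):+0/OX/XO/.O/.X*, (2,0):+0/OX/X./OO/.X, (3,0):+0/OX/X./.O/OX
[OX/XO/.O/.X] X move#3: (2,0):+0/OX/XO/XO/.X*, (3,0):+0/OX/XO/.O/XX
[OX/XO/XO/.X] O move#4: (3,0):+0/OX/XO/XO/OX*
[OX/XO/XO/OX] end (terminal +0, X#5); searched OX/../.O/.X to 4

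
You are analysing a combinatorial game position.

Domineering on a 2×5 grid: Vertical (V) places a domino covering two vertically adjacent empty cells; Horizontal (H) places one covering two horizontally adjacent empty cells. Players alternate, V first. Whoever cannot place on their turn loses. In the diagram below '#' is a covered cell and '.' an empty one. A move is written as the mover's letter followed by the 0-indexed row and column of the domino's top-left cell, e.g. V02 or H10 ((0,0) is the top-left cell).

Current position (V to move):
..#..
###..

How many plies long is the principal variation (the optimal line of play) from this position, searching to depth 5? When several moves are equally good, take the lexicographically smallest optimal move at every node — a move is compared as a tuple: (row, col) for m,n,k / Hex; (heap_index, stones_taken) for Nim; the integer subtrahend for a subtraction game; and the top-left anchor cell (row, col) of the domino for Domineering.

PV length from [..#../###..]: 3 plies

p1 V@[..#../###..]: V03[..##./####.]+1* V04[..#.#/###.#]+1
p2 H@[..##./####.]: H00[####./####.]-1*
p3 V@[####./####.]: V04[#####/#####]+1*
p4 H@[#####/#####] terminal -1; root [..#../###..] d5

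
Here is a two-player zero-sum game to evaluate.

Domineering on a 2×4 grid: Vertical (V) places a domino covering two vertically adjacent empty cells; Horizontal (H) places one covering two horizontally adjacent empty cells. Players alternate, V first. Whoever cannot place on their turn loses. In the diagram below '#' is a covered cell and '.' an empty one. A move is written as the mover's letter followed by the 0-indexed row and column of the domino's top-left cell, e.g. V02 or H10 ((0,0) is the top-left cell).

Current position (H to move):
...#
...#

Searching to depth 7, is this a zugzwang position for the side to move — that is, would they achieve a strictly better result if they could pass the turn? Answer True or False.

[...#/...#] H move#1: H00:+1/##.#/...#*, H01:+1/.###/...#, H10:+1/...#/##.#, H11:+1/...#/.###
[##.#/...#] V move#2: V02:-1/####/..##*
[####/..##] H move#3: H10:+1/####/####*
[####/####] end (terminal -1, V#4); searched ...#/...# to 7
if H skipped the turn, V would face:
~ [...#/...#] V move#1: V00:-1/#..#/#..#, V01:+1/.#.#/.#.#*, V02:-1/..##/..##
~ [.#.#/.#.#] end (terminal -1, H#2); searched ...#/...# to 7
compare (H): move=+1 vs pass=-1

zugzwang(...#/...#, H) = False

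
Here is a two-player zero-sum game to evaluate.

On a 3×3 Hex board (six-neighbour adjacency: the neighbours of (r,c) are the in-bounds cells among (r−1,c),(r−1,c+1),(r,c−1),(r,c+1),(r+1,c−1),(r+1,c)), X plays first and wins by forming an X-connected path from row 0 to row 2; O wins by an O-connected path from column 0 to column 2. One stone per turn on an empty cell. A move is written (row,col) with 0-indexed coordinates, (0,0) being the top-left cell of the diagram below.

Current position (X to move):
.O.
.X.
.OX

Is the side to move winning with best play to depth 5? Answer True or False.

ply 1, X at .O./.X./.OX | (0,0)=+1→XO./.X./.OX*; (0,2)=+1→.OX/.X./.OX; (1,0)=+1→.O./XX./.OX; (1,2)=-1→.O./.XX/.OX; (2,0)=-1→.O./.X./XOX
ply 2, O at XO./.X./.OX | (0,2)=-1→XOO/.X./.OX*; (1,0)=-1→XO./OX./.OX; (1,2)=-1→XO./.XO/.OX; (2,0)=-1→XO./.X./OOX
ply 3, X at XOO/.X./.OX | (1,0)=+1→XOO/XX./.OX*; (1,2)=-1→XOO/.XX/.OX; (2,0)=-1→XOO/.X./XOX
ply 4, O at XOO/XX./.OX | (1,2)=-1→XOO/XXO/.OX*; (2,0)=-1→XOO/XX./OOX
ply 5, X at XOO/XXO/.OX | (2,0)=+1→XOO/XXO/XOX*
ply 6: XOO/XXO/XOX is terminal -1 (O); from .O./.X./.OX depth 5

X winning at [.O./.X./.OX]: True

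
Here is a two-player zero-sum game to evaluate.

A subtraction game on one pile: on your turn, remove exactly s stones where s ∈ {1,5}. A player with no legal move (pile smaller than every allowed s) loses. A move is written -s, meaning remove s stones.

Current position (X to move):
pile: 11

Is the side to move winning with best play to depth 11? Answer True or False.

p1 X@[11]: -1[10]+1* -5[6]+1
p2 O@[10]: -1[9]-1* -5[5]-1
p3 X@[9]: -1[8]+1* -5[4]+1
p4 O@[8]: -1[7]-1* -5[3]-1
p5 X@[7]: -1[6]+1* -5[2]+1
p6 O@[6]: -1[5]-1* -5[1]-1
p7 X@[5]: -1[4]+1* -5[0]+1
p8 O@[4]: -1[3]-1*
p9 X@[3]: -1[2]+1*
p10 O@[2]: -1[1]-1*
p11 X@[1]: -1[0]+1*
p12 O@[0] terminal -1; root [11] d11

X winning at [11]: True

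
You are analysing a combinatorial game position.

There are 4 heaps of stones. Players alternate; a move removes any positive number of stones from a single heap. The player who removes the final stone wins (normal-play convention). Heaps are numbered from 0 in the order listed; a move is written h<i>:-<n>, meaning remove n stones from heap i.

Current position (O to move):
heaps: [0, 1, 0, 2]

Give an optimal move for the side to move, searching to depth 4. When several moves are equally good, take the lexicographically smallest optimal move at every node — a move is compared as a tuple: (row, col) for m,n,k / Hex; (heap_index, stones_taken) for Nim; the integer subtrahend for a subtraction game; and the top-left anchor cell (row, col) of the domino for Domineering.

[(0,1,0,2)] O move#1: h1:-1:-1/(0,0,0,2), h3:-1:+1/(0,1,0,1)*, h3:-2:-1/(0,1,0,0)
[(0,1,0,1)] X move#2: h1:-1:-1/(0,0,0,1)*, h3:-1:-1/(0,1,0,0)
[(0,0,0,1)] O move#3: h3:-1:+1/(0,0,0,0)*
[(0,0,0,0)] end (terminal -1, X#4); searched (0,1,0,2) to 4

O's best at [(0,1,0,2)]: h3:-1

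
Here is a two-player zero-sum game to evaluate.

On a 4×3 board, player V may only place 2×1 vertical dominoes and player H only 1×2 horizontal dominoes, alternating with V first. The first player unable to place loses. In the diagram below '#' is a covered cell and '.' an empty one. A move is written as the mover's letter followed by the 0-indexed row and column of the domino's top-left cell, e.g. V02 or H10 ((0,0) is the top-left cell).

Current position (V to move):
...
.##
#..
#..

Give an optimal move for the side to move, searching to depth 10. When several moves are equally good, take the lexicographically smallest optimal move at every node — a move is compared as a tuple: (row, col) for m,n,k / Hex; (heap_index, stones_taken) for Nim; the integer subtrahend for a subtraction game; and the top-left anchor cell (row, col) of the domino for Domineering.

p1 V@[.../.##/#../#..]: V00[#../###/#../#..]-1 V21[.../.##/##./##.]+1* V22[.../.##/#.#/#.#]+1
p2 H@[.../.##/##./##.]: H00[##./.##/##./##.]-1* H01[.##/.##/##./##.]-1
p3 V@[##./.##/##./##.]: V22[##./.##/###/###]+1*
p4 H@[##./.##/###/###] terminal -1; root [.../.##/#../#..] d10

V's best at [.../.##/#../#..]: V21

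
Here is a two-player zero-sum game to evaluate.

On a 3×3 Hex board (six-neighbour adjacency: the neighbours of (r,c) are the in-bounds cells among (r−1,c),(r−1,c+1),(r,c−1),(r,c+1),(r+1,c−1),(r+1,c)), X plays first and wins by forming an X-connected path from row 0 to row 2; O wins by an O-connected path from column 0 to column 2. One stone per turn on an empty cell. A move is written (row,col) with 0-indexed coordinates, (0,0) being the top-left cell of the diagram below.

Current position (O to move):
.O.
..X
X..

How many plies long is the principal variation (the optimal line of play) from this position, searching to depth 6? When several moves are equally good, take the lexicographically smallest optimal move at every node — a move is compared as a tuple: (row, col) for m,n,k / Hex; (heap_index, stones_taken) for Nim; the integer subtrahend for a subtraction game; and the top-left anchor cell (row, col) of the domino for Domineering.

PV length from [.O./..X/X..]: 3 plies

[.O./..X/X..] O move#1: (0,0):-1/OO./..X/X.., (0,2):+1/.OO/..X/X..*, (1,0):-1/.O./O.X/X.., (1,1):-1/.O./.OX/X.., (2,1):-1/.O./..X/XO., (2,2):-1/.O./..X/X.O
[.OO/..X/X..] X move#2: (0,0):-1/XOO/..X/X..*, (1,0):-1/.OO/X.X/X.., (1,1):-1/.OO/.XX/X.., (2,1):-1/.OO/..X/XX., (2,2):-1/.OO/..X/X.X
[XOO/..X/X..] O move#3: (1,0):+1/XOO/O.X/X..*, (1,1):-1/XOO/.OX/X.., (2,1):-1/XOO/..X/XO., (2,2):-1/XOO/..X/X.O
[XOO/O.X/X..] end (terminal -1, X#4); searched .O./..X/X.. to 6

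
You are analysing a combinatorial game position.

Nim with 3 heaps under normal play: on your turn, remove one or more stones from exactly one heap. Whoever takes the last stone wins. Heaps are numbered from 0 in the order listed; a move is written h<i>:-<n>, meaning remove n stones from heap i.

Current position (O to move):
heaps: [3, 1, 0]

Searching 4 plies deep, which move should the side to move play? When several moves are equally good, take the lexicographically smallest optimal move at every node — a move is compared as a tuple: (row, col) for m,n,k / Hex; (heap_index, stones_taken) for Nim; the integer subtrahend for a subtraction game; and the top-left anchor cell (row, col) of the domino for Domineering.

O's best at [(3,1,0)]: h0:-2

[(3,1,0)] O move#1: h0:-1:-1/(2,1,0), h0:-2:+1/(1,1,0)*, h0:-3:-1/(0,1,0), h1:-1:-1/(3,0,0)
[(1,1,0)] X move#2: h0:-1:-1/(0,1,0)*, h1:-1:-1/(1,0,0)
[(0,1,0)] O move#3: h1:-1:+1/(0,0,0)*
[(0,0,0)] end (terminal -1, X#4); searched (3,1,0) to 4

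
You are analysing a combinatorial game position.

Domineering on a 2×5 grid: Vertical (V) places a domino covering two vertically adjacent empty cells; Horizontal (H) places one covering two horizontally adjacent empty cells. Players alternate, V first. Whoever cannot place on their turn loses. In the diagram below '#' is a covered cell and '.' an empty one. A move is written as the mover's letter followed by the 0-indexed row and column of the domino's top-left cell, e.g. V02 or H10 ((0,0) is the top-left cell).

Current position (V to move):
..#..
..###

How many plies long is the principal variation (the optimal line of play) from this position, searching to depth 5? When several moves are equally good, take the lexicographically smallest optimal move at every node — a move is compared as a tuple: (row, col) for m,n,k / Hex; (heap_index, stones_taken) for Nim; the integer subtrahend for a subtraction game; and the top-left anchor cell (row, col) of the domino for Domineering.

p1 V@[..#../..###]: V00[#.#../#.###]+1* V01[.##../.####]+1
p2 H@[#.#../#.###]: H03[#.###/#.###]-1*
p3 V@[#.###/#.###]: V01[#####/#####]+1*
p4 H@[#####/#####] terminal -1; root [..#../..###] d5

PV length from [..#../..###]: 3 plies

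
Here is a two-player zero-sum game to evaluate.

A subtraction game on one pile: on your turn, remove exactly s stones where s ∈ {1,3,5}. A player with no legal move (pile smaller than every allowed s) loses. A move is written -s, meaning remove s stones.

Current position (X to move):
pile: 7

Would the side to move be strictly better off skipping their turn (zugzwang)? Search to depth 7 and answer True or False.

zugzwang(7, X) = False

ply 1, X at 7 | -1=+1→6*; -3=+1→4; -5=+1→2
ply 2, O at 6 | -1=-1→5*; -3=-1→3; -5=-1→1
ply 3, X at 5 | -1=+1→4*; -3=+1→2; -5=+1→0
ply 4, O at 4 | -1=-1→3*; -3=-1→1
ply 5, X at 3 | -1=+1→2*; -3=+1→0
ply 6, O at 2 | -1=-1→1*
ply 7, X at 1 | -1=+1→0*
ply 8: 0 is terminal -1 (O); from 7 depth 7
pass branch (O moves first from the same position):
  | ply 1, O at 7 | -1=+1→6*; -3=+1→4; -5=+1→2
  | ply 2, X at 6 | -1=-1→5*; -3=-1→3; -5=-1→1
  | ply 3, O at 5 | -1=+1→4*; -3=+1→2; -5=+1→0
  | ply 4, X at 4 | -1=-1→3*; -3=-1→1
  | ply 5, O at 3 | -1=+1→2*; -3=+1→0
  | ply 6, X at 2 | -1=-1→1*
  | ply 7, O at 1 | -1=+1→0*
  | ply 8: 0 is terminal -1 (X); from 7 depth 7
X moving scores +1; X passing scores -1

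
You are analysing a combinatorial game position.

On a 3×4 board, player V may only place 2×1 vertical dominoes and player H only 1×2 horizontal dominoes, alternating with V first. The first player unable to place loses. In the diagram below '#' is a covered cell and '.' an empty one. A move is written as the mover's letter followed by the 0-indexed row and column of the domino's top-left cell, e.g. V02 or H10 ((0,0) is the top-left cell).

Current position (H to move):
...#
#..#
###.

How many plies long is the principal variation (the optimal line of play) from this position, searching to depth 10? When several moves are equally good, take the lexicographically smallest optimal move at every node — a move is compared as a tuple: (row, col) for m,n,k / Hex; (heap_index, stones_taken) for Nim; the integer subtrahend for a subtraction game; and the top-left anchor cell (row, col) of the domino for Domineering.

[...#/#..#/###.] H move#1: H00:-1/##.#/#..#/###., H01:+1/.###/#..#/###.*, H11:+1/...#/####/###.
[.###/#..#/###.] end (terminal -1, V#2); searched ...#/#..#/###. to 10

PV length from [...#/#..#/###.]: 1 ply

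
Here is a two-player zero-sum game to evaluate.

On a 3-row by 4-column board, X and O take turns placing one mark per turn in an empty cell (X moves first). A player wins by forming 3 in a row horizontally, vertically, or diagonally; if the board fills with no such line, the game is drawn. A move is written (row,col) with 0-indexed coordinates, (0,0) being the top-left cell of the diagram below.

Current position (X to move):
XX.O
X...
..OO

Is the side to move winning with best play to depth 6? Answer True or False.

X winning at [XX.O/X.../..OO]: True

ply 1, X at XX.O/X.../..OO | (0,2)=+1→XXXO/X.../..OO*; (1,1)=-1→XX.O/XX../..OO; (1,2)=-1→XX.O/X.X./..OO; (1,3)=-1→XX.O/X..X/..OO; (2,0)=+1→XX.O/X.../X.OO; (2,1)=-1→XX.O/X.../.XOO
ply 2: XXXO/X.../..OO is terminal -1 (O); from XX.O/X.../..OO depth 6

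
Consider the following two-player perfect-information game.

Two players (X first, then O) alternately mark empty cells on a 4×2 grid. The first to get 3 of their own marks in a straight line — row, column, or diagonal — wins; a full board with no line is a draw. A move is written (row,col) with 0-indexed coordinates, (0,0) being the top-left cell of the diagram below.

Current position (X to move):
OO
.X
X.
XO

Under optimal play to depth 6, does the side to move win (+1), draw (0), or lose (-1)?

p1 X@[OO/.X/X./XO]: (1,0)[OO/XX/X./XO]+1* (2,1)[OO/.X/XX/XO]+0
p2 O@[OO/XX/X./XO] terminal -1; root [OO/.X/X./XO] d6

value(OO/.X/X./XO, X) = +1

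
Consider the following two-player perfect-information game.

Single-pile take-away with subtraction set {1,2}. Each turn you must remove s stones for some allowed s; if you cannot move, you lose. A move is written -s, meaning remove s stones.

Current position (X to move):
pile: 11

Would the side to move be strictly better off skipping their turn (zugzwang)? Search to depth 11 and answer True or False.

zugzwang(11, X) = False

p1 X@[11]: -1[10]-1 -2[9]+1*
p2 O@[9]: -1[8]-1* -2[7]-1
p3 X@[8]: -1[7]-1 -2[6]+1*
p4 O@[6]: -1[5]-1* -2[4]-1
p5 X@[5]: -1[4]-1 -2[3]+1*
p6 O@[3]: -1[2]-1* -2[1]-1
p7 X@[2]: -1[1]-1 -2[0]+1*
p8 O@[0] terminal -1; root [11] d11
if X skipped the turn, O would face:
~ p1 O@[11]: -1[10]-1 -2[9]+1*
~ p2 X@[9]: -1[8]-1* -2[7]-1
~ p3 O@[8]: -1[7]-1 -2[6]+1*
~ p4 X@[6]: -1[5]-1* -2[4]-1
~ p5 O@[5]: -1[4]-1 -2[3]+1*
~ p6 X@[3]: -1[2]-1* -2[1]-1
~ p7 O@[2]: -1[1]-1 -2[0]+1*
~ p8 X@[0] terminal -1; root [11] d11
compare (X): move=+1 vs pass=-1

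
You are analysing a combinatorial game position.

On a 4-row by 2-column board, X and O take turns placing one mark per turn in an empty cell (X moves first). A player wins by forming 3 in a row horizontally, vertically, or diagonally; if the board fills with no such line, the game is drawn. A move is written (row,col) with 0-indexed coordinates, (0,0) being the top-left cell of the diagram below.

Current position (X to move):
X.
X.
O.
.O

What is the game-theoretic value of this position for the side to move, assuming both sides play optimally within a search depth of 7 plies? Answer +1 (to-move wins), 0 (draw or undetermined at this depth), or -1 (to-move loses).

value(X./X./O./.O, X) = 0

[X./X./O./.O] X move#1: (0,1):+0/XX/X./O./.O*, (1,1):+0/X./XX/O./.O, (2,1):+0/X./X./OX/.O, (3,0):+0/X./X./O./XO
[XX/X./O./.O] O move#2: (1,1):+0/XX/XO/O./.O*, (2,1):+0/XX/X./OO/.O, (3,0):+0/XX/X./O./OO
[XX/XO/O./.O] X move#3: (2,1):+0/XX/XO/OX/.O*, (3,0):-1/XX/XO/O./XO
[XX/XO/OX/.O] O move#4: (3,0):+0/XX/XO/OX/OO*
[XX/XO/OX/OO] end (terminal +0, X#5); searched X./X./O./.O to 7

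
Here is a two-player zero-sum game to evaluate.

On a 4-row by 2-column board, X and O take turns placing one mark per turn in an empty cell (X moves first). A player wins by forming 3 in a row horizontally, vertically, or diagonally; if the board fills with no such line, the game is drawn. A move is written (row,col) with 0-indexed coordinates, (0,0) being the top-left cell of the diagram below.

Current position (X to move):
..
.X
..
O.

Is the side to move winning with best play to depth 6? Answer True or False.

p1 X@[../.X/../O.]: (0,0)[X./.X/../O.]+0 (0,1)[.X/.X/../O.]+0 (1,0)[../XX/../O.]+0 (2,0)[../.X/X./O.]+0 (2,1)[../.X/.X/O.]+1* (3,1)[../.X/../OX]+0
p2 O@[../.X/.X/O.]: (0,0)[O./.X/.X/O.]-1* (0,1)[.O/.X/.X/O.]-1 (1,0)[../OX/.X/O.]-1 (2,0)[../.X/OX/O.]-1 (3,1)[../.X/.X/OO]-1
p3 X@[O./.X/.X/O.]: (0,1)[OX/.X/.X/O.]+1* (1,0)[O./XX/.X/O.]+1 (2,0)[O./.X/XX/O.]+1 (3,1)[O./.X/.X/OX]+1
p4 O@[OX/.X/.X/O.] terminal -1; root [../.X/../O.] d6

X winning at [../.X/../O.]: True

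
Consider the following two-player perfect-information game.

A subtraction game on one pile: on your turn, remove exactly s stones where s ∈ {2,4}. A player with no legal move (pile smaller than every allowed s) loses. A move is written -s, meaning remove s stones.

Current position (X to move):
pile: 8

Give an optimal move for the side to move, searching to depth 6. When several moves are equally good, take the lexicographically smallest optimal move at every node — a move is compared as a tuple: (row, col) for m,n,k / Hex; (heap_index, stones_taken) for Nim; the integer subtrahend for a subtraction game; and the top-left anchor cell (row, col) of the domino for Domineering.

p1 X@[8]: -2[6]+1* -4[4]-1
p2 O@[6]: -2[4]-1* -4[2]-1
p3 X@[4]: -2[2]-1 -4[0]+1*
p4 O@[0] terminal -1; root [8] d6

X's best at [8]: -2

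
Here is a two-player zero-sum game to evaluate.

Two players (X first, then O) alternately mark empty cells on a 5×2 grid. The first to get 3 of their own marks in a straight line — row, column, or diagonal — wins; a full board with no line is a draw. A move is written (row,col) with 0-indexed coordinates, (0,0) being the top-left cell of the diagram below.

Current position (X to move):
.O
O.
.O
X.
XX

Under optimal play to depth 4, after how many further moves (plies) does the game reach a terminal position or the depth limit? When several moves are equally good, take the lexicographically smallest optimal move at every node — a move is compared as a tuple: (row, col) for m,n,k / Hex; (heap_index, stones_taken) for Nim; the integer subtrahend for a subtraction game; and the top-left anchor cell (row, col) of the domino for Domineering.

ply 1, X at .O/O./.O/X./XX | (0,0)=-1→XO/O./.O/X./XX; (1,1)=+0→.O/OX/.O/X./XX; (2,0)=+1→.O/O./XO/X./XX*; (3,1)=-1→.O/O./.O/XX/XX
ply 2: .O/O./XO/X./XX is terminal -1 (O); from .O/O./.O/X./XX depth 4

PV length from [.O/O./.O/X./XX]: 1 ply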